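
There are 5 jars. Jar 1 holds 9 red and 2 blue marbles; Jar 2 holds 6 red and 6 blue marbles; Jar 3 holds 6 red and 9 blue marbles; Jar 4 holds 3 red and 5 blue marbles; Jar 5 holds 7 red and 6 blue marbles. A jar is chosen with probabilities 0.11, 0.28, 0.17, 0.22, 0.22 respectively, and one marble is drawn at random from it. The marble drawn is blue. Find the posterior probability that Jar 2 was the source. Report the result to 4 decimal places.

P(blue|Jar 1) = 0.1818; P(blue|Jar 2) = 0.5; P(blue|Jar 3) = 0.6; P(blue|Jar 4) = 0.625; P(blue|Jar 5) = 0.4615.
Prior × likelihood for each source: 0.11·0.1818=0.02000, 0.28·0.5=0.1400, 0.17·0.6=0.1020, 0.22·0.625=0.1375, 0.22·0.4615=0.1015. Summing gives P(blue) = 0.50104.
P(Jar 2 | blue) = 0.1400 / 0.50104 = 0.2794.

Posterior probability ≈ 0.2794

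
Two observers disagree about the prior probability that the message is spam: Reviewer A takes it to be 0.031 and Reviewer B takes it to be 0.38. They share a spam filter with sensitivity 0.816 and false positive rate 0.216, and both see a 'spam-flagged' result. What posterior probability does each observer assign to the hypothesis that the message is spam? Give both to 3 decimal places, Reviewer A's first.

The likelihood ratio for a 'spam-flagged' result is 0.816/0.216 = 3.7778.
Reviewer A: prior odds 0.031/0.969 = 0.031992; posterior odds 0.12086; posterior probability 0.108.
Reviewer B: prior odds 0.38/0.62 = 0.61290; posterior odds 2.3154; posterior probability 0.698.

Reviewer A: 0.108; Reviewer B: 0.698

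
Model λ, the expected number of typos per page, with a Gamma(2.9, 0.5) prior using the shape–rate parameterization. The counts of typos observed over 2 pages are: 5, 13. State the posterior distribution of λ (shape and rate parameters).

Posterior: Gamma(shape=20.9, rate=2.5)

The Poisson likelihood adds the total count to the shape and the number of exposure periods to the rate. Here ∑xᵢ = 18 and n = 2, so shape 2.9→20.9 and rate 0.5→2.5.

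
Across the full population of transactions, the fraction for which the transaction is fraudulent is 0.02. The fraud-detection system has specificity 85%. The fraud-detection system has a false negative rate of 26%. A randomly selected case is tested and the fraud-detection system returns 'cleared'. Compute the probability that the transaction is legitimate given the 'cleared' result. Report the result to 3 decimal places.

P(¬H | E) ≈ 0.994

Write H for 'the transaction is fraudulent'. Prior odds H:¬H = 0.02/0.98 = 0.020408. For the 'cleared' outcome, the likelihood ratio is 0.26/0.85 = 0.30588.
Posterior odds = 0.020408 × 0.30588 = 0.0062425, so P(H|E) = 0.0062425/(1+0.0062425) = 0.006. Then P(¬H|E) = 1 − 0.006 = 0.994.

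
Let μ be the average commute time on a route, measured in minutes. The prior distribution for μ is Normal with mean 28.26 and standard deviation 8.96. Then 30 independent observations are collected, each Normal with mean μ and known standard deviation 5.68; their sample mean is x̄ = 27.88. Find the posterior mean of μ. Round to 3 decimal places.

Prior precision 1/τ₀² = 1/8.96² = 0.0124562; data precision n/σ² = 30/5.68² = 0.929875.
Posterior precision = 0.0124562 + 0.929875 = 0.942331.
Posterior mean = (0.0124562·28.26 + 0.929875·27.88) / 0.942331 = 27.885.

Posterior mean ≈ 27.885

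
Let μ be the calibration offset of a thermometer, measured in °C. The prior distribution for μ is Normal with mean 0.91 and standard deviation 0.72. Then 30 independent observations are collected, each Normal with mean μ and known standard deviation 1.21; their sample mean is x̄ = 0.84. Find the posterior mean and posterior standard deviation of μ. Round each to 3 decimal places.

Posterior mean ≈ 0.846; posterior SD ≈ 0.211

Prior precision 1/τ₀² = 1/0.72² = 1.92901; data precision n/σ² = 30/1.21² = 20.4904.
Posterior precision = 1.92901 + 20.4904 = 22.4194, giving posterior SD = 1/√22.4194 = 0.211.
Posterior mean = (1.92901·0.91 + 20.4904·0.84) / 22.4194 = 0.846.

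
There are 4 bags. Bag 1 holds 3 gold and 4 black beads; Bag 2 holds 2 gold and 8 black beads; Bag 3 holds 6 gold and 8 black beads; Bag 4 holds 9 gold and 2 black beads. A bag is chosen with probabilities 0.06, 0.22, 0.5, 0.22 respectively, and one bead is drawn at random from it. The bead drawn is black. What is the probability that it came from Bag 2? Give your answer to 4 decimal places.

Posterior probability ≈ 0.3284

P(black|Bag 1) = 0.5714; P(black|Bag 2) = 0.8; P(black|Bag 3) = 0.5714; P(black|Bag 4) = 0.1818.
Prior × likelihood for each source: 0.06·0.5714=0.03429, 0.22·0.8=0.1760, 0.5·0.5714=0.2857, 0.22·0.1818=0.04000. Summing gives P(black) = 0.53600.
P(Bag 2 | black) = 0.1760 / 0.53600 = 0.3284.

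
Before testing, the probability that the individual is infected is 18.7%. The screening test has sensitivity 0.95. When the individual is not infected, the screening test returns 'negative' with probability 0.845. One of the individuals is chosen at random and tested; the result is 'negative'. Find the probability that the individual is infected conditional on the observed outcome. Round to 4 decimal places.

P(H | E) ≈ 0.0134

Let H be the event that the individual is infected. P(H) = 0.187, so P(¬H) = 0.813. With E the 'negative' result, P(E|H) = 0.05 and P(E|¬H) = 0.845.
P(E) = 0.05·0.187 + 0.845·0.813 = 0.0093500 + 0.68698 = 0.69633.
By Bayes' theorem, P(H|E) = 0.0093500 / 0.69633 = 0.0134.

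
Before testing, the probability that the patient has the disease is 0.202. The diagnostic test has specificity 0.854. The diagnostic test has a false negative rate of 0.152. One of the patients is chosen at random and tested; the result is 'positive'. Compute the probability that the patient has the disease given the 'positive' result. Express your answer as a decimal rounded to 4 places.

Let H be the event that the patient has the disease. P(H) = 0.202, so P(¬H) = 0.798. With E the 'positive' result, P(E|H) = 0.848 and P(E|¬H) = 0.146.
P(E) = 0.848·0.202 + 0.146·0.798 = 0.17130 + 0.11651 = 0.28780.
By Bayes' theorem, P(H|E) = 0.17130 / 0.28780 = 0.5952.

P(H | E) ≈ 0.5952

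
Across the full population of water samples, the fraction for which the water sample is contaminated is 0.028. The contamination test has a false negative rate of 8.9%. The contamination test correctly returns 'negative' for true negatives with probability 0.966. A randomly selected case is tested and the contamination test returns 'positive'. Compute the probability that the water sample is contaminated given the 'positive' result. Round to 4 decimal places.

Let H be the event that the water sample is contaminated. P(H) = 0.028, so P(¬H) = 0.972. With E the 'positive' result, P(E|H) = 0.911 and P(E|¬H) = 0.034.
P(E) = 0.911·0.028 + 0.034·0.972 = 0.025508 + 0.033048 = 0.058556.
By Bayes' theorem, P(H|E) = 0.025508 / 0.058556 = 0.4356.

P(H | E) ≈ 0.4356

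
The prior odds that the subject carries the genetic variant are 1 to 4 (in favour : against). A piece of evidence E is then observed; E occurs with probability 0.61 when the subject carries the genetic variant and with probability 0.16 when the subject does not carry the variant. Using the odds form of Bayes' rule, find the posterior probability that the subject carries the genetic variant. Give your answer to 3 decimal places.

Posterior probability ≈ 0.488

Prior odds = 1/4 = 0.25000. In log-odds, ln(0.25000) = -1.3863.
Add log likelihood ratio: ln(3.8125) = 1.3383.
Posterior log-odds = -0.048009, so posterior odds = exp(-0.048009) = 0.95312. Converting, P(H|E) = 0.95312/1.9531 = 0.488.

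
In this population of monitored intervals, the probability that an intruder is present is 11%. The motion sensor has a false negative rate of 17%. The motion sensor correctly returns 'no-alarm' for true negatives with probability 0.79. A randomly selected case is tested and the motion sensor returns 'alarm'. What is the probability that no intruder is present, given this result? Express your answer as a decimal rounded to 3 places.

Write H for 'an intruder is present'. Prior odds H:¬H = 0.11/0.89 = 0.12360. For the 'alarm' outcome, the likelihood ratio is 0.83/0.21 = 3.9524.
Posterior odds = 0.12360 × 3.9524 = 0.48850, so P(H|E) = 0.48850/(1+0.48850) = 0.328. Then P(¬H|E) = 1 − 0.328 = 0.672.

P(¬H | E) ≈ 0.672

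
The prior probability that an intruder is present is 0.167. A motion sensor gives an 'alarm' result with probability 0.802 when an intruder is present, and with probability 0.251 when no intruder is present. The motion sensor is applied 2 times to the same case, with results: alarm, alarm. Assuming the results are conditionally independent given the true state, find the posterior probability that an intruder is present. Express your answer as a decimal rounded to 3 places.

With H the event that an intruder is present, the joint likelihood of the observed sequence is P(data|H) = 0.802·0.802 = 0.64320 and P(data|¬H) = 0.251·0.251 = 0.063001.
Bayes: P(H|data) = 0.167·0.64320 / (0.167·0.64320 + 0.833·0.063001) = 0.10742/0.15989 = 0.6718.

Posterior P(H) ≈ 0.672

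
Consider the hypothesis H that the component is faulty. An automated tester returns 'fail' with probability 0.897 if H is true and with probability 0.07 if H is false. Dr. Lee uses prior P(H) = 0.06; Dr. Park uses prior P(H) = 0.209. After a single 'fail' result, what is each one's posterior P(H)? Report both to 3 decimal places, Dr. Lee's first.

The likelihood ratio for a 'fail' result is 0.897/0.07 = 12.814.
Dr. Lee: prior odds 0.06/0.94 = 0.063830; posterior odds 0.81793; posterior probability 0.450.
Dr. Park: prior odds 0.209/0.791 = 0.26422; posterior odds 3.3858; posterior probability 0.772.

Dr. Lee: 0.450; Dr. Park: 0.772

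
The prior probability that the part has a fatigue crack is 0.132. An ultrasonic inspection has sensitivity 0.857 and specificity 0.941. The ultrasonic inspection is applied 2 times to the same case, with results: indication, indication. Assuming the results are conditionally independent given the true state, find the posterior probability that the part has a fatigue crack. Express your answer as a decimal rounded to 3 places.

With H the event that the part has a fatigue crack, the joint likelihood of the observed sequence is P(data|H) = 0.857·0.857 = 0.73445 and P(data|¬H) = 0.059·0.059 = 0.0034810.
Bayes: P(H|data) = 0.132·0.73445 / (0.132·0.73445 + 0.868·0.0034810) = 0.096947/0.099969 = 0.9698.

Posterior P(H) ≈ 0.970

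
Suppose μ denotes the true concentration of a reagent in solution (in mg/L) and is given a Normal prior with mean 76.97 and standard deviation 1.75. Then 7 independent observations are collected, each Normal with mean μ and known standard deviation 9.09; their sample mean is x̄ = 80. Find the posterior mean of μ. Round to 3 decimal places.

Posterior mean ≈ 77.594

Prior precision 1/τ₀² = 1/1.75² = 0.326531; data precision n/σ² = 7/9.09² = 0.0847169.
Posterior precision = 0.326531 + 0.0847169 = 0.411248.
Posterior mean = (0.326531·76.97 + 0.0847169·80) / 0.411248 = 77.594.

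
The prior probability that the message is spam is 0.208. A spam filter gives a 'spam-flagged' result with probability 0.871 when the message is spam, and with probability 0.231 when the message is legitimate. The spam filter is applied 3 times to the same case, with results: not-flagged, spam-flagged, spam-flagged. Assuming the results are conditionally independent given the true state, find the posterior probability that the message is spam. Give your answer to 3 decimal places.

Let H be the event that the message is spam; start with P(H) = 0.208. P('spam-flagged'|H) = 0.871, P('spam-flagged'|¬H) = 0.231.
Update on result 1 ('not-flagged'): P(H) ← 0.129·0.2080 / (0.129·0.2080 + 0.769·0.7920) = 0.026832/0.63588 = 0.0422.
Update on result 2 ('spam-flagged'): P(H) ← 0.871·0.0422 / (0.871·0.0422 + 0.231·0.9578) = 0.036753/0.25801 = 0.1425.
Update on result 3 ('spam-flagged'): P(H) ← 0.871·0.1425 / (0.871·0.1425 + 0.231·0.8575) = 0.12408/0.32217 = 0.3851.

Posterior P(H) ≈ 0.385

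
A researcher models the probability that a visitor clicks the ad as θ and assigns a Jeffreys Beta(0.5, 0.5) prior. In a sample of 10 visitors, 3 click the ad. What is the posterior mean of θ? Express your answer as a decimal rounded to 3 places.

Observing 3 successes and 7 failures updates Beta(0.5, 0.5) by adding the success and failure counts to the two shape parameters: α = 0.5+3 = 3.5, β = 0.5+7 = 7.5.
Posterior mean = α/(α+β) = 3.5/11 = 0.318.

Posterior mean ≈ 0.318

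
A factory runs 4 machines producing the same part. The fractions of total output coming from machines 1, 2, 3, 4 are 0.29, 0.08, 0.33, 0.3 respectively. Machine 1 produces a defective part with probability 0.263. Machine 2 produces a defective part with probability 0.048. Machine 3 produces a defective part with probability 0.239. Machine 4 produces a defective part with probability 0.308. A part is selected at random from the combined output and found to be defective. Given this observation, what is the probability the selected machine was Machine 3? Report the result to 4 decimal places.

Posterior probability ≈ 0.3137

Tabulate prior·likelihood by source: [1] prior 0.29, lik 0.263, product 0.07627; [2] prior 0.08, lik 0.048, product 0.003840; [3] prior 0.33, lik 0.239, product 0.07887; [4] prior 0.3, lik 0.308, product 0.09240.
Normalizing constant = 0.25138; the posterior for Machine 3 is its product over the sum, 0.07887/0.25138 = 0.3137.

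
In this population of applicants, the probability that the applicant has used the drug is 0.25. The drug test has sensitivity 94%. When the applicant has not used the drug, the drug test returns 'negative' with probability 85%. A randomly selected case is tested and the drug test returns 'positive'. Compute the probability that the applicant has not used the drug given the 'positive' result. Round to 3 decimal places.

P(¬H | E) ≈ 0.324

Let H be the event that the applicant has used the drug. P(H) = 0.25, so P(¬H) = 0.75. With E the 'positive' result, P(E|H) = 0.94 and P(E|¬H) = 0.15.
P(E) = 0.94·0.25 + 0.15·0.75 = 0.23500 + 0.11250 = 0.34750.
By Bayes' theorem, P(H|E) = 0.23500 / 0.34750 = 0.676. Hence P(¬H|E) = 1 − 0.676 = 0.324.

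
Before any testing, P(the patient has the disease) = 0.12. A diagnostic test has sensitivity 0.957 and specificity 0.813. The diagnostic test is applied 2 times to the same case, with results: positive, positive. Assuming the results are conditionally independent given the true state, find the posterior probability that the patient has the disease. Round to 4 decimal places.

With H the event that the patient has the disease, the joint likelihood of the observed sequence is P(data|H) = 0.957·0.957 = 0.91585 and P(data|¬H) = 0.187·0.187 = 0.034969.
Bayes: P(H|data) = 0.12·0.91585 / (0.12·0.91585 + 0.88·0.034969) = 0.10990/0.14067 = 0.7812.

Posterior P(H) ≈ 0.7812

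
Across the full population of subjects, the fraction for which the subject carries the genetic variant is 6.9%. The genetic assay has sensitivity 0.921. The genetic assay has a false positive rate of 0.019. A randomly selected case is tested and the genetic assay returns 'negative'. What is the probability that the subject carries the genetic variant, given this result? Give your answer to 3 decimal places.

Let H be the event that the subject carries the genetic variant. P(H) = 0.069, so P(¬H) = 0.931. With E the 'negative' result, P(E|H) = 0.079 and P(E|¬H) = 0.981.
P(E) = 0.079·0.069 + 0.981·0.931 = 0.0054510 + 0.91331 = 0.91876.
By Bayes' theorem, P(H|E) = 0.0054510 / 0.91876 = 0.006.

P(H | E) ≈ 0.006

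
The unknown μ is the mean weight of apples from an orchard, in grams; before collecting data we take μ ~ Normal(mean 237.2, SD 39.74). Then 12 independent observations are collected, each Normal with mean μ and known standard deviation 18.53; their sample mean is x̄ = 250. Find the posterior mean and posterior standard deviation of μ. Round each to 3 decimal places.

Posterior mean ≈ 249.772; posterior SD ≈ 5.301

With known σ, the Normal prior is conjugate. Weight on the data is w = (n/σ²)/(n/σ² + 1/τ₀²) = 0.0349487/(0.0349487+0.00063320) = 0.98220.
Posterior mean = w·x̄ + (1−w)·μ₀ = 0.98220·250 + 0.017796·237.2 = 249.772. Posterior variance = 1/(0.0349487+0.00063320) = 28.1042, so SD = 5.301.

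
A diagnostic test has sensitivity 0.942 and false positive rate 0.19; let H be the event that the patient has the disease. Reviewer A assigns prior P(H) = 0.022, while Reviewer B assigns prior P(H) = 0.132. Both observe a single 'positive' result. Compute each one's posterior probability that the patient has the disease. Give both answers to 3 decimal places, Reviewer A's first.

Reviewer A: 0.100; Reviewer B: 0.430

P('+'|H) = 0.942, P('+'|¬H) = 0.19.
Reviewer A: numerator 0.942·0.022 = 0.020724; evidence = 0.020724+0.19·0.978 = 0.20654; posterior = 0.100.
Reviewer B: numerator 0.942·0.132 = 0.12434; evidence = 0.12434+0.19·0.868 = 0.28926; posterior = 0.430.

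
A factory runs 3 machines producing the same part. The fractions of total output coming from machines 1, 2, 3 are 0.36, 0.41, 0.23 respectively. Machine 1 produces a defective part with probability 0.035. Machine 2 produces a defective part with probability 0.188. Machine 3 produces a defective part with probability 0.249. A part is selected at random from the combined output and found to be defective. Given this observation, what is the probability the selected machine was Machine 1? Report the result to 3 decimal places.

P(defective|M1) = 0.035; P(defective|M2) = 0.188; P(defective|M3) = 0.249.
Prior × likelihood for each source: 0.36·0.035=0.01260, 0.41·0.188=0.07708, 0.23·0.249=0.05727. Summing gives P(defective) = 0.14695.
P(Machine 1 | defective) = 0.01260 / 0.14695 = 0.086.

Posterior probability ≈ 0.086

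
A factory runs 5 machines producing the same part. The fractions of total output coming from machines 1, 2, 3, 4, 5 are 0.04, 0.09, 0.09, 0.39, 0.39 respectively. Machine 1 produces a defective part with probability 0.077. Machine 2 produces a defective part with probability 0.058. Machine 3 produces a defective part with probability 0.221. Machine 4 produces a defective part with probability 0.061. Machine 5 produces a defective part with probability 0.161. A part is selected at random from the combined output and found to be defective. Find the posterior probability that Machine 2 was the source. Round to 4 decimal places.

P(defective|M1) = 0.077; P(defective|M2) = 0.058; P(defective|M3) = 0.221; P(defective|M4) = 0.061; P(defective|M5) = 0.161.
Prior × likelihood for each source: 0.04·0.077=0.003080, 0.09·0.058=0.005220, 0.09·0.221=0.01989, 0.39·0.061=0.02379, 0.39·0.161=0.06279. Summing gives P(defective) = 0.11477.
P(Machine 2 | defective) = 0.005220 / 0.11477 = 0.0455.

Posterior probability ≈ 0.0455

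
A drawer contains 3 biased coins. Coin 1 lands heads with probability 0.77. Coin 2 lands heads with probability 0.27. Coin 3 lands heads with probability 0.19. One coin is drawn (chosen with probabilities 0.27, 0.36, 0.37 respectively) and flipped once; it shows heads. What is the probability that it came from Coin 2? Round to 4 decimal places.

Tabulate prior·likelihood by source: [1] prior 0.27, lik 0.77, product 0.2079; [2] prior 0.36, lik 0.27, product 0.09720; [3] prior 0.37, lik 0.19, product 0.07030.
Normalizing constant = 0.37540; the posterior for Coin 2 is its product over the sum, 0.09720/0.37540 = 0.2589.

Posterior probability ≈ 0.2589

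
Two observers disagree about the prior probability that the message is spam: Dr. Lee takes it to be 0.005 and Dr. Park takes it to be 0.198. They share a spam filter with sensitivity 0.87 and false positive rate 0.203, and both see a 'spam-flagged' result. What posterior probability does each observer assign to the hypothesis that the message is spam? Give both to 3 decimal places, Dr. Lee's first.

The likelihood ratio for a 'spam-flagged' result is 0.87/0.203 = 4.2857.
Dr. Lee: prior odds 0.005/0.995 = 0.0050251; posterior odds 0.021536; posterior probability 0.021.
Dr. Park: prior odds 0.198/0.802 = 0.24688; posterior odds 1.0581; posterior probability 0.514.

Dr. Lee: 0.021; Dr. Park: 0.514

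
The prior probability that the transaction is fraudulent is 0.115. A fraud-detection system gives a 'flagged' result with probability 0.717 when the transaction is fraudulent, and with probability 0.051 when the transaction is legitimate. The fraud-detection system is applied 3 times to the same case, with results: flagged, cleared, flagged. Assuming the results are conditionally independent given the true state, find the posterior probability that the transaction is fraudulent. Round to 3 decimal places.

With H the event that the transaction is fraudulent, the joint likelihood of the observed sequence is P(data|H) = 0.717·0.283·0.717 = 0.14549 and P(data|¬H) = 0.051·0.949·0.051 = 0.0024683.
Bayes: P(H|data) = 0.115·0.14549 / (0.115·0.14549 + 0.885·0.0024683) = 0.016731/0.018916 = 0.8845.

Posterior P(H) ≈ 0.885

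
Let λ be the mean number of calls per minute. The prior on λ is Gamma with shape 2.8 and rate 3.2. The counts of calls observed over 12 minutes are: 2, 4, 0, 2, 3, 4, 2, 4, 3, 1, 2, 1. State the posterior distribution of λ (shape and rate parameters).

The Poisson likelihood adds the total count to the shape and the number of exposure periods to the rate. Here ∑xᵢ = 28 and n = 12, so shape 2.8→30.8 and rate 3.2→15.2.

Posterior: Gamma(shape=30.8, rate=15.2)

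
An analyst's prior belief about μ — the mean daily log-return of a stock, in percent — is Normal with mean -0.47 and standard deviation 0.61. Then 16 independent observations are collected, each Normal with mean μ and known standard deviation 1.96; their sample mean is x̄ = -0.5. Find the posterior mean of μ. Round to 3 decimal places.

Prior precision 1/τ₀² = 1/0.61² = 2.68745; data precision n/σ² = 16/1.96² = 4.16493.
Posterior precision = 2.68745 + 4.16493 = 6.85238.
Posterior mean = (2.68745·-0.47 + 4.16493·-0.5) / 6.85238 = -0.488.

Posterior mean ≈ -0.488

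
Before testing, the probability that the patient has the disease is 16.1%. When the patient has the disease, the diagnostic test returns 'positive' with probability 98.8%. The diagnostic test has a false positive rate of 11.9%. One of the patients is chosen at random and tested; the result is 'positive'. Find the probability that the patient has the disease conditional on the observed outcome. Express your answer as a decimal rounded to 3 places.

P(H | E) ≈ 0.614

Let H be the event that the patient has the disease. P(H) = 0.161, so P(¬H) = 0.839. With E the 'positive' result, P(E|H) = 0.988 and P(E|¬H) = 0.119.
P(E) = 0.988·0.161 + 0.119·0.839 = 0.15907 + 0.099841 = 0.25891.
By Bayes' theorem, P(H|E) = 0.15907 / 0.25891 = 0.614.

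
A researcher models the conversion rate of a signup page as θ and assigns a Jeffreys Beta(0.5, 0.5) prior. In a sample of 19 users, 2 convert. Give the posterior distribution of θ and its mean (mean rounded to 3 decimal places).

Posterior: Beta(2.5, 17.5); mean ≈ 0.125

The binomial likelihood is conjugate to the Beta prior: with 2 successes and 17 failures, the posterior is Beta(0.5+2, 0.5+17) = Beta(2.5, 17.5).
Posterior mean = α/(α+β) = 2.5/20 = 0.125.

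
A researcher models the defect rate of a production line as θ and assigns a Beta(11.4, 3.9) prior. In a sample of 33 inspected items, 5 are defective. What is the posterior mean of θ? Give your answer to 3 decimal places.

The binomial likelihood is conjugate to the Beta prior: with 5 successes and 28 failures, the posterior is Beta(11.4+5, 3.9+28) = Beta(16.4, 31.9).
Posterior mean = α/(α+β) = 16.4/48.3 = 0.340.

Posterior mean ≈ 0.340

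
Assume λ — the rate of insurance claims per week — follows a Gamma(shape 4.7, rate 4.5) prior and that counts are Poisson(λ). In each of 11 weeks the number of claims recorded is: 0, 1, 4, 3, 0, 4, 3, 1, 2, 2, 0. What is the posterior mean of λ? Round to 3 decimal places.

Posterior mean ≈ 1.594

Total count ∑xᵢ = 20 over n = 11 weeks.
Gamma is conjugate to the Poisson likelihood: posterior is Gamma(shape = 4.7+20 = 24.7, rate = 4.5+11 = 15.5).
Posterior mean = shape/rate = 24.7/15.5 = 1.594.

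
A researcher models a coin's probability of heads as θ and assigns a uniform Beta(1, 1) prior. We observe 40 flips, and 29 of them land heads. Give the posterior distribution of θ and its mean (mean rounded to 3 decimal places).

Observing 29 successes and 11 failures updates Beta(1, 1) by adding the success and failure counts to the two shape parameters: α = 1+29 = 30, β = 1+11 = 12.
E[θ | data] = 30/(30+12) = 0.714.

Posterior: Beta(30, 12); mean ≈ 0.714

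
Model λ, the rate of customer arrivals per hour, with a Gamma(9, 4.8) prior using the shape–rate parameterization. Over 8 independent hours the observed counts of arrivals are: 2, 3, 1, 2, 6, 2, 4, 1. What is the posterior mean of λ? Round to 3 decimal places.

Posterior mean ≈ 2.344

Total count ∑xᵢ = 21 over n = 8 hours.
Gamma is conjugate to the Poisson likelihood: posterior is Gamma(shape = 9+21 = 30, rate = 4.8+8 = 12.8).
E[λ | data] = 30/12.8 = 2.344.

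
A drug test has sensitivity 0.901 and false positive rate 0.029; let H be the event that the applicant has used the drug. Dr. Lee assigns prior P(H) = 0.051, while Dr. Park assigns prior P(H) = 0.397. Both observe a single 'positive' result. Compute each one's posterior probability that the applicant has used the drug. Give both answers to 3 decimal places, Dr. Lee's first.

Dr. Lee: 0.625; Dr. Park: 0.953

The likelihood ratio for a 'positive' result is 0.901/0.029 = 31.069.
Dr. Lee: prior odds 0.051/0.949 = 0.053741; posterior odds 1.6697; posterior probability 0.625.
Dr. Park: prior odds 0.397/0.603 = 0.65837; posterior odds 20.455; posterior probability 0.953.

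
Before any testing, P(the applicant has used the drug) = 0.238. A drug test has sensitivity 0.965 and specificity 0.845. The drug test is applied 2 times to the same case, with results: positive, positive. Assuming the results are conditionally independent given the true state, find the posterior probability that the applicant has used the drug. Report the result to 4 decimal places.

Posterior P(H) ≈ 0.9237

Let H be the event that the applicant has used the drug; start with P(H) = 0.238. P('positive'|H) = 0.965, P('positive'|¬H) = 0.155.
Update on result 1 ('positive'): P(H) ← 0.965·0.2380 / (0.965·0.2380 + 0.155·0.7620) = 0.22967/0.34778 = 0.6604.
Update on result 2 ('positive'): P(H) ← 0.965·0.6604 / (0.965·0.6604 + 0.155·0.3396) = 0.63728/0.68991 = 0.9237.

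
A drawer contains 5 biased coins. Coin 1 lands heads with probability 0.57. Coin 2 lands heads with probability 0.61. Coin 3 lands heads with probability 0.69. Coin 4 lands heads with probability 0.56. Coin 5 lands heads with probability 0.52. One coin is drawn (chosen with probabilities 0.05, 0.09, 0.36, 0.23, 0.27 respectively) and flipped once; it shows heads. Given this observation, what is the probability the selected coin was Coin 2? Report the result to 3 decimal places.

Posterior probability ≈ 0.091

P(heads|C1) = 0.57; P(heads|C2) = 0.61; P(heads|C3) = 0.69; P(heads|C4) = 0.56; P(heads|C5) = 0.52.
Prior × likelihood for each source: 0.05·0.57=0.02850, 0.09·0.61=0.05490, 0.36·0.69=0.2484, 0.23·0.56=0.1288, 0.27·0.52=0.1404. Summing gives P(heads) = 0.60100.
P(Coin 2 | heads) = 0.05490 / 0.60100 = 0.091.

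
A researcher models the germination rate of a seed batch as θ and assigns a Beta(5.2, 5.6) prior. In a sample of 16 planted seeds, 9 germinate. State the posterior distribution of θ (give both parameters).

The binomial likelihood is conjugate to the Beta prior: with 9 successes and 7 failures, the posterior is Beta(5.2+9, 5.6+7) = Beta(14.2, 12.6).

Posterior: Beta(14.2, 12.6)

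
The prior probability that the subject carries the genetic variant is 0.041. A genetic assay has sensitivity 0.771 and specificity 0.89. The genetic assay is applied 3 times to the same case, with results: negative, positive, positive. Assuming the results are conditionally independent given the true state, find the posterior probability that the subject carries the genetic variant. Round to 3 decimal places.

Posterior P(H) ≈ 0.351

With H the event that the subject carries the genetic variant, the joint likelihood of the observed sequence is P(data|H) = 0.229·0.771·0.771 = 0.13613 and P(data|¬H) = 0.89·0.11·0.11 = 0.010769.
Bayes: P(H|data) = 0.041·0.13613 / (0.041·0.13613 + 0.959·0.010769) = 0.0055812/0.015909 = 0.3508.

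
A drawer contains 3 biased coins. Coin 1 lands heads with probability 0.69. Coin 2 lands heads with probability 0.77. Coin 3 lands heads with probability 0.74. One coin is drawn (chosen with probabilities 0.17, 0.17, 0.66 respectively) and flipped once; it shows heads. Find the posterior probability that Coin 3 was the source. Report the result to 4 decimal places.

Posterior probability ≈ 0.6630

P(heads|C1) = 0.69; P(heads|C2) = 0.77; P(heads|C3) = 0.74.
Prior × likelihood for each source: 0.17·0.69=0.1173, 0.17·0.77=0.1309, 0.66·0.74=0.4884. Summing gives P(heads) = 0.73660.
P(Coin 3 | heads) = 0.4884 / 0.73660 = 0.6630.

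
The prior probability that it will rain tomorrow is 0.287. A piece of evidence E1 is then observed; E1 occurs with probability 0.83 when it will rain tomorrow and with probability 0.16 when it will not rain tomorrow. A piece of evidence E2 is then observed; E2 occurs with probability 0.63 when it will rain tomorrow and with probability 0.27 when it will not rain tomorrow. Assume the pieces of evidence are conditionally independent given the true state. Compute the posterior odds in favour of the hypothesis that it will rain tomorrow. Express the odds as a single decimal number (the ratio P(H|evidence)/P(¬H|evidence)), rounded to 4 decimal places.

Prior odds = 0.287/(1−0.287) = 0.40252.
Likelihood ratio for E1 = 0.83/0.16 = 5.1875.
Likelihood ratio for E2 = 0.63/0.27 = 2.3333.
Posterior odds = prior odds × LR₁ × LR₂ = 4.8722.

Posterior odds ≈ 4.8722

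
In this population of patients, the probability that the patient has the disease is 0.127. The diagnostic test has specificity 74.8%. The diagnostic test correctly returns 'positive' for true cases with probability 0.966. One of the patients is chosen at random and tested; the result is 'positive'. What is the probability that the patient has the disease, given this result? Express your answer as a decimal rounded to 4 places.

Write H for 'the patient has the disease'. Prior odds H:¬H = 0.127/0.873 = 0.14548. For the 'positive' outcome, the likelihood ratio is 0.966/0.252 = 3.8333.
Posterior odds = 0.14548 × 3.8333 = 0.55766, so P(H|E) = 0.55766/(1+0.55766) = 0.3580.

P(H | E) ≈ 0.3580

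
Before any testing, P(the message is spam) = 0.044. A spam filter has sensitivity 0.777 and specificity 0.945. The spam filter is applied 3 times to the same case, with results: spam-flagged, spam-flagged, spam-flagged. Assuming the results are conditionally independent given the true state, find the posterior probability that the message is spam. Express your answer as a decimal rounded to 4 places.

Posterior P(H) ≈ 0.9924

With H the event that the message is spam, the joint likelihood of the observed sequence is P(data|H) = 0.777·0.777·0.777 = 0.46910 and P(data|¬H) = 0.055·0.055·0.055 = 0.00016637.
Bayes: P(H|data) = 0.044·0.46910 / (0.044·0.46910 + 0.956·0.00016637) = 0.020640/0.020799 = 0.9924.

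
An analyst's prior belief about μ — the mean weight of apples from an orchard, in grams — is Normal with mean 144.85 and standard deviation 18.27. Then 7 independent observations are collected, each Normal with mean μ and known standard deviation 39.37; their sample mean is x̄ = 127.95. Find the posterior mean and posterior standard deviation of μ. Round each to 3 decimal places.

Posterior mean ≈ 134.690; posterior SD ≈ 11.538

Prior precision 1/τ₀² = 1/18.27² = 0.00299587; data precision n/σ² = 7/39.37² = 0.00451614.
Posterior precision = 0.00299587 + 0.00451614 = 0.00751201, giving posterior SD = 1/√0.00751201 = 11.538.
Posterior mean = (0.00299587·144.85 + 0.00451614·127.95) / 0.00751201 = 134.690.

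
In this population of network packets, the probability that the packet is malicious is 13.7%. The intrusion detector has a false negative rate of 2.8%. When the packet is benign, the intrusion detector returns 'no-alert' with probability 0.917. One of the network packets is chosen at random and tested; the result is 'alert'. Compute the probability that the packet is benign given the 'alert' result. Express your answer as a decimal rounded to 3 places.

P(¬H | E) ≈ 0.350

Let H be the event that the packet is malicious. P(H) = 0.137, so P(¬H) = 0.863. With E the 'alert' result, P(E|H) = 0.972 and P(E|¬H) = 0.083.
P(E) = 0.972·0.137 + 0.083·0.863 = 0.13316 + 0.071629 = 0.20479.
By Bayes' theorem, P(H|E) = 0.13316 / 0.20479 = 0.650. Hence P(¬H|E) = 1 − 0.650 = 0.350.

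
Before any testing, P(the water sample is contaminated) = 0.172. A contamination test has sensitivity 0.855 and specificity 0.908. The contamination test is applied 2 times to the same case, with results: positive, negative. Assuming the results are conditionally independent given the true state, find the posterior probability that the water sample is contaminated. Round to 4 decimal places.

With H the event that the water sample is contaminated, the joint likelihood of the observed sequence is P(data|H) = 0.855·0.145 = 0.12397 and P(data|¬H) = 0.092·0.908 = 0.083536.
Bayes: P(H|data) = 0.172·0.12397 / (0.172·0.12397 + 0.828·0.083536) = 0.021324/0.090492 = 0.2356.

Posterior P(H) ≈ 0.2356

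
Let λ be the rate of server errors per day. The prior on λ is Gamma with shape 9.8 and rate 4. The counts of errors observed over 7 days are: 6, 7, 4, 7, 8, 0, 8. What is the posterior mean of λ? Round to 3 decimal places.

Posterior mean ≈ 4.527

Total count ∑xᵢ = 40 over n = 7 days.
Gamma is conjugate to the Poisson likelihood: posterior is Gamma(shape = 9.8+40 = 49.8, rate = 4+7 = 11).
E[λ | data] = 49.8/11 = 4.527.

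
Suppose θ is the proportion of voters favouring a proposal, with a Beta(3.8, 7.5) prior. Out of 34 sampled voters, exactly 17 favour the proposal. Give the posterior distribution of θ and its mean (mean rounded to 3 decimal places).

The binomial likelihood is conjugate to the Beta prior: with 17 successes and 17 failures, the posterior is Beta(3.8+17, 7.5+17) = Beta(20.8, 24.5).
E[θ | data] = 20.8/(20.8+24.5) = 0.459.

Posterior: Beta(20.8, 24.5); mean ≈ 0.459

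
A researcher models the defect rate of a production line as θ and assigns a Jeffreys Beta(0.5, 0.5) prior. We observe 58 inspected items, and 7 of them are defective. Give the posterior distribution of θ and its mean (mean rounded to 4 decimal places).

Observing 7 successes and 51 failures updates Beta(0.5, 0.5) by adding the success and failure counts to the two shape parameters: α = 0.5+7 = 7.5, β = 0.5+51 = 51.5.
Posterior mean = α/(α+β) = 7.5/59 = 0.1271.

Posterior: Beta(7.5, 51.5); mean ≈ 0.1271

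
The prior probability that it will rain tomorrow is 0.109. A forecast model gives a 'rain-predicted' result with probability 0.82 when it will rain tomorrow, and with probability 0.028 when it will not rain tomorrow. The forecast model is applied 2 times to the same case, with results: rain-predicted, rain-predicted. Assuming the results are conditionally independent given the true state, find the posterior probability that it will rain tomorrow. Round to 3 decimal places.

Let H be the event that it will rain tomorrow; start with P(H) = 0.109. P('rain-predicted'|H) = 0.82, P('rain-predicted'|¬H) = 0.028.
Update on result 1 ('rain-predicted'): P(H) ← 0.82·0.1090 / (0.82·0.1090 + 0.028·0.8910) = 0.089380/0.11433 = 0.7818.
Update on result 2 ('rain-predicted'): P(H) ← 0.82·0.7818 / (0.82·0.7818 + 0.028·0.2182) = 0.64106/0.64717 = 0.9906.

Posterior P(H) ≈ 0.991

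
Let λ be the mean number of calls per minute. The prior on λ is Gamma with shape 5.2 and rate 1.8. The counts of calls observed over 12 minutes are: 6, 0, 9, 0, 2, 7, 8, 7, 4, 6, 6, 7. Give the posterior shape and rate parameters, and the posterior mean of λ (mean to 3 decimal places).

The Poisson likelihood adds the total count to the shape and the number of exposure periods to the rate. Here ∑xᵢ = 62 and n = 12, so shape 5.2→67.2 and rate 1.8→13.8.
Posterior mean = shape/rate = 67.2/13.8 = 4.870.

Posterior: Gamma(shape=67.2, rate=13.8); mean ≈ 4.870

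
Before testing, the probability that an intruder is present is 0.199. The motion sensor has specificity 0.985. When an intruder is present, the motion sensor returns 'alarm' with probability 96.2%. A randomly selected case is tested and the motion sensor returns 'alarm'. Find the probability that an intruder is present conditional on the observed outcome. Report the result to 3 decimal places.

P(H | E) ≈ 0.941

Let H be the event that an intruder is present. P(H) = 0.199, so P(¬H) = 0.801. With E the 'alarm' result, P(E|H) = 0.962 and P(E|¬H) = 0.015.
P(E) = 0.962·0.199 + 0.015·0.801 = 0.19144 + 0.012015 = 0.20345.
By Bayes' theorem, P(H|E) = 0.19144 / 0.20345 = 0.941.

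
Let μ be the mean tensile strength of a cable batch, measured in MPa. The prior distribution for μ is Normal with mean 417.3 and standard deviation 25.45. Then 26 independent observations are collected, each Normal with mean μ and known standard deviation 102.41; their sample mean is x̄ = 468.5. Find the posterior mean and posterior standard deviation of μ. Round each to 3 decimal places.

Posterior mean ≈ 448.851; posterior SD ≈ 15.766

With known σ, the Normal prior is conjugate. Weight on the data is w = (n/σ²)/(n/σ² + 1/τ₀²) = 0.00247907/(0.00247907+0.00154392) = 0.61623.
Posterior mean = w·x̄ + (1−w)·μ₀ = 0.61623·468.5 + 0.38377·417.3 = 448.851. Posterior variance = 1/(0.00247907+0.00154392) = 248.571, so SD = 15.766.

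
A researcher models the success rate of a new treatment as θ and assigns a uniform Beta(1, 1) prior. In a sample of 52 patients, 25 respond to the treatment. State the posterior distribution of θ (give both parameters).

Posterior: Beta(26, 28)

The binomial likelihood is conjugate to the Beta prior: with 25 successes and 27 failures, the posterior is Beta(1+25, 1+27) = Beta(26, 28).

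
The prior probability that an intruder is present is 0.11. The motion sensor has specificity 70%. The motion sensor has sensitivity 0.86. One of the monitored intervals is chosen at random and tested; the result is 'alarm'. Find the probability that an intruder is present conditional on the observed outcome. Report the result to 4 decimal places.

Write H for 'an intruder is present'. Prior odds H:¬H = 0.11/0.89 = 0.12360. For the 'alarm' outcome, the likelihood ratio is 0.86/0.3 = 2.8667.
Posterior odds = 0.12360 × 2.8667 = 0.35431, so P(H|E) = 0.35431/(1+0.35431) = 0.2616.

P(H | E) ≈ 0.2616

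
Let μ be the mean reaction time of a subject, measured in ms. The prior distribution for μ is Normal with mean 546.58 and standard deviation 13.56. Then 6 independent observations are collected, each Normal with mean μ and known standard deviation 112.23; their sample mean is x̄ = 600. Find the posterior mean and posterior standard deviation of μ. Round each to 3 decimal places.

Posterior mean ≈ 550.882; posterior SD ≈ 13.003

With known σ, the Normal prior is conjugate. Weight on the data is w = (n/σ²)/(n/σ² + 1/τ₀²) = 0.00047636/(0.00047636+0.00543852) = 0.080536.
Posterior mean = w·x̄ + (1−w)·μ₀ = 0.080536·600 + 0.91946·546.58 = 550.882. Posterior variance = 1/(0.00047636+0.00543852) = 169.065, so SD = 13.003.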